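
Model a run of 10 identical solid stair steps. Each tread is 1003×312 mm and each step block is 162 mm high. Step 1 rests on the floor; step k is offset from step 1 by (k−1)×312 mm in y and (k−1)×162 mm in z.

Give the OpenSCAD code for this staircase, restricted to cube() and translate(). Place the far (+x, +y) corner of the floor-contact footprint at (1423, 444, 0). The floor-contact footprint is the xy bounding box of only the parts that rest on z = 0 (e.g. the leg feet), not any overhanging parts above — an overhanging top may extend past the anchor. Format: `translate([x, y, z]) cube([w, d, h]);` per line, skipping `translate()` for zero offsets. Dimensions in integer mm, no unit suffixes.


translate([420, 132, 0]) cube([1003, 312, 162]);
translate([420, 444, 162]) cube([1003, 312, 162]);
translate([420, 756, 324]) cube([1003, 312, 162]);
translate([420, 1068, 486]) cube([1003, 312, 162]);
translate([420, 1380, 648]) cube([1003, 312, 162]);
translate([420, 1692, 810]) cube([1003, 312, 162]);
translate([420, 2004, 972]) cube([1003, 312, 162]);
translate([420, 2316, 1134]) cube([1003, 312, 162]);
translate([420, 2628, 1296]) cube([1003, 312, 162]);
translate([420, 2940, 1458]) cube([1003, 312, 162]);


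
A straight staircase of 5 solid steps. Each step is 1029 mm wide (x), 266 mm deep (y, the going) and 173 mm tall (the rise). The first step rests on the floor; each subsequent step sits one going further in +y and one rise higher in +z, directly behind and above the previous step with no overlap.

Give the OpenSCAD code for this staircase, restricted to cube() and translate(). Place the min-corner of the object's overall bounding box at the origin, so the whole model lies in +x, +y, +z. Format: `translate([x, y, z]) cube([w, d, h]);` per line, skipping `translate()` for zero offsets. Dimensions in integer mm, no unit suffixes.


cube([1029, 266, 173]);
translate([0, 266, 173]) cube([1029, 266, 173]);
translate([0, 532, 346]) cube([1029, 266, 173]);
translate([0, 798, 519]) cube([1029, 266, 173]);
translate([0, 1064, 692]) cube([1029, 266, 173]);


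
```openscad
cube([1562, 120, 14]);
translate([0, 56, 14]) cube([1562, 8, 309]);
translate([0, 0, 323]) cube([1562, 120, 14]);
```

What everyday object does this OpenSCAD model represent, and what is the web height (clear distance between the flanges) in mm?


An I-beam. The web height is 309 mm.

Two wide flanges with a thin centred web — an I-beam. Overall 337 mm minus two 14 mm flanges gives a web of 337 − 2·14 = 309 mm.


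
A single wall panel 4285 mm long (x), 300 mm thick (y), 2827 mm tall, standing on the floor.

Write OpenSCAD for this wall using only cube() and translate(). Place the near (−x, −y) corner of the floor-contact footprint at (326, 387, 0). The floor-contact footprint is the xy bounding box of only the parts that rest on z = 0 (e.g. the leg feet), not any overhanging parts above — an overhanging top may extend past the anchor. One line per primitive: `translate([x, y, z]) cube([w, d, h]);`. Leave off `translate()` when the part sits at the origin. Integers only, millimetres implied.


translate([326, 387, 0]) cube([4285, 300, 2827]);


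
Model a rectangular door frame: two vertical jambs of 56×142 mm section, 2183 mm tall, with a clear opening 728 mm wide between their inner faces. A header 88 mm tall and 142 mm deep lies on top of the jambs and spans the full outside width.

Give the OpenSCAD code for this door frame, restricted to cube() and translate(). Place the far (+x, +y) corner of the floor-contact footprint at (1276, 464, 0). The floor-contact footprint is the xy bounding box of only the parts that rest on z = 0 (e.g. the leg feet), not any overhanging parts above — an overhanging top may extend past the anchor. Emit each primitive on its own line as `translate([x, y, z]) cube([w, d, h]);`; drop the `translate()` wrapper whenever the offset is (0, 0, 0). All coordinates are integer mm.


translate([436, 322, 0]) cube([56, 142, 2183]);
translate([1220, 322, 0]) cube([56, 142, 2183]);
translate([436, 322, 2183]) cube([840, 142, 88]);


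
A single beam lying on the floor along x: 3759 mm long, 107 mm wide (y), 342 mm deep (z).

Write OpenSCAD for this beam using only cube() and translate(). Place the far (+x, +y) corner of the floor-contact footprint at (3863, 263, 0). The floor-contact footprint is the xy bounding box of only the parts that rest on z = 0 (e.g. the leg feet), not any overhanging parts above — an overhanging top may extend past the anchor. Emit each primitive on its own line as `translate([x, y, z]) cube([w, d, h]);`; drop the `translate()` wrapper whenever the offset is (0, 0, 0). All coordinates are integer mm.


translate([104, 156, 0]) cube([3759, 107, 342]);


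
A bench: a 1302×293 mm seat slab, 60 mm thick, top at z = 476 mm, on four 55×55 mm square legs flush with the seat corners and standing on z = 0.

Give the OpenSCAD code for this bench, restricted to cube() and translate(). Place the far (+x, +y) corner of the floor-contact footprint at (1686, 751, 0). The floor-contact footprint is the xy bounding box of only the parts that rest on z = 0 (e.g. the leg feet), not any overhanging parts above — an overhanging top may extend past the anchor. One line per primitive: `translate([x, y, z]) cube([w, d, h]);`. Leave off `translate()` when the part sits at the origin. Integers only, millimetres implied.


translate([384, 458, 416]) cube([1302, 293, 60]);
translate([384, 458, 0]) cube([55, 55, 416]);
translate([384, 696, 0]) cube([55, 55, 416]);
translate([1631, 458, 0]) cube([55, 55, 416]);
translate([1631, 696, 0]) cube([55, 55, 416]);


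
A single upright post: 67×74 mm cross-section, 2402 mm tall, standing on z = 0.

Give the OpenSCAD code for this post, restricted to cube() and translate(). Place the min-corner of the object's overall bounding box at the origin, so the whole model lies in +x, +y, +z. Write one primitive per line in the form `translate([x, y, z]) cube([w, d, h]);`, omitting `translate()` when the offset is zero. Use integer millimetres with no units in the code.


cube([67, 74, 2402]);


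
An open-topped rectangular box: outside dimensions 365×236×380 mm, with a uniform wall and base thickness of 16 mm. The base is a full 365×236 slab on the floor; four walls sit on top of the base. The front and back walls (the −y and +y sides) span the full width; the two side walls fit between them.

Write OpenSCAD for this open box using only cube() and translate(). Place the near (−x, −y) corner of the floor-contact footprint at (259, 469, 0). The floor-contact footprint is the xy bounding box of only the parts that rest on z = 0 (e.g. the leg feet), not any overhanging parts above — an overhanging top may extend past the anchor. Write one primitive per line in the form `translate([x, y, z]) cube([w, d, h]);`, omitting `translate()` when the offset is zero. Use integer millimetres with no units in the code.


translate([259, 469, 0]) cube([365, 236, 16]);
translate([259, 469, 16]) cube([365, 16, 364]);
translate([259, 689, 16]) cube([365, 16, 364]);
translate([259, 485, 16]) cube([16, 204, 364]);
translate([608, 485, 16]) cube([16, 204, 364]);


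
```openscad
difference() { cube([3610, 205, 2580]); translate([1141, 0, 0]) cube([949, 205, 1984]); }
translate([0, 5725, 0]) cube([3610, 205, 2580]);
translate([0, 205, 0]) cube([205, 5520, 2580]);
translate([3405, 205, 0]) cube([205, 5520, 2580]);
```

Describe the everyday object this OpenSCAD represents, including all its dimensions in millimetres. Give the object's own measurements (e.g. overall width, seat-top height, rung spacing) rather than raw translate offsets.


A single room: four walls, each 2580 mm tall and 205 mm thick, enclosing an outside footprint 3610×5930 mm (x × y), no floor or roof. The front and back walls (−y and +y sides) run the full x-width; the side walls fit between their inner faces. A door opening 949 mm wide and 1984 mm tall is cut through the front wall from the floor up, its −x edge 1141 mm from the wall's −x end.


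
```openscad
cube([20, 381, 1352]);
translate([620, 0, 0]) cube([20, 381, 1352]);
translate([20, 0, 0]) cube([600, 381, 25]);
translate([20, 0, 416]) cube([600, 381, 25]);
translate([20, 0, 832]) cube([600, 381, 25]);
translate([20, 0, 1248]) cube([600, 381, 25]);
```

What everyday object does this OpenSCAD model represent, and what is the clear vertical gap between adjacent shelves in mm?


A bookshelf. The clear shelf gap is 391 mm.

Two tall side panels with 4 horizontal boards between them — a bookshelf. The first two shelf undersides are at z = 0 and z = 416; with shelf thickness 25, the clear gap is 416 − 0 − 25 = 391 mm.


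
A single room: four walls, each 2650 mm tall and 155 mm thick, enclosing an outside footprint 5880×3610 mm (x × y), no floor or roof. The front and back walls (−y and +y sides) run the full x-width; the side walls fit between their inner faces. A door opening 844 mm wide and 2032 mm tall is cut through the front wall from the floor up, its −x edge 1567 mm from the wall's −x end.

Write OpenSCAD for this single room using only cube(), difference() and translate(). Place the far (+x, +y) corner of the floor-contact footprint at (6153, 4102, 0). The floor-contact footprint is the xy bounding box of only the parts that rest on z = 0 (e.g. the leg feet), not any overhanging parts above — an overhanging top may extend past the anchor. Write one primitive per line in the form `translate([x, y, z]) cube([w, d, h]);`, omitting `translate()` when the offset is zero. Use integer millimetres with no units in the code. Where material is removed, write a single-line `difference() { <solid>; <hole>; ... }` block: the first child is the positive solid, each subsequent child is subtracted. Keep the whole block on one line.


difference() { translate([273, 492, 0]) cube([5880, 155, 2650]); translate([1840, 492, 0]) cube([844, 155, 2032]); }
translate([273, 3947, 0]) cube([5880, 155, 2650]);
translate([273, 647, 0]) cube([155, 3300, 2650]);
translate([5998, 647, 0]) cube([155, 3300, 2650]);


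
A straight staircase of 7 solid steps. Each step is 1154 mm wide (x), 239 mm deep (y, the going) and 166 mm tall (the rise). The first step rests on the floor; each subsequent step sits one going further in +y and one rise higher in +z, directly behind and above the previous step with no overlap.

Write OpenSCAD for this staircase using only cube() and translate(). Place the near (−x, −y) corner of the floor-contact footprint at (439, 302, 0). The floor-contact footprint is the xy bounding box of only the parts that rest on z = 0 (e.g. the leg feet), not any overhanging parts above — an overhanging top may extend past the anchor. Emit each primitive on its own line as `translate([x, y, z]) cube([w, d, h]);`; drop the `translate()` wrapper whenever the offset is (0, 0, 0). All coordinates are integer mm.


translate([439, 302, 0]) cube([1154, 239, 166]);
translate([439, 541, 166]) cube([1154, 239, 166]);
translate([439, 780, 332]) cube([1154, 239, 166]);
translate([439, 1019, 498]) cube([1154, 239, 166]);
translate([439, 1258, 664]) cube([1154, 239, 166]);
translate([439, 1497, 830]) cube([1154, 239, 166]);
translate([439, 1736, 996]) cube([1154, 239, 166]);


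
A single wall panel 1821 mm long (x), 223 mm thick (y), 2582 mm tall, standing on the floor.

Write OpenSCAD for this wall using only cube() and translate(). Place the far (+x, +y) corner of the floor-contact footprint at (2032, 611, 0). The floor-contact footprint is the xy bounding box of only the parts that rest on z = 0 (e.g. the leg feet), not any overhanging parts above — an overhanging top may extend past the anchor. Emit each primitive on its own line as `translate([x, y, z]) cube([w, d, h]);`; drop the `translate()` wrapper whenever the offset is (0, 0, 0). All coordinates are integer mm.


translate([211, 388, 0]) cube([1821, 223, 2582]);


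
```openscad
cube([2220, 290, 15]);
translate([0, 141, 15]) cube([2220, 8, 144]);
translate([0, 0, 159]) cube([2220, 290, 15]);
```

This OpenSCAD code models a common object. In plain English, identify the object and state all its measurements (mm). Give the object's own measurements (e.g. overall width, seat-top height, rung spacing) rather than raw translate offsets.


An I-beam lying along x, 2220 mm long. Overall section height 174 mm. Two flanges 290 mm wide (y) and 15 mm thick, one on the floor and one at the top; a web 8 mm thick runs between them, centred on the flange width.


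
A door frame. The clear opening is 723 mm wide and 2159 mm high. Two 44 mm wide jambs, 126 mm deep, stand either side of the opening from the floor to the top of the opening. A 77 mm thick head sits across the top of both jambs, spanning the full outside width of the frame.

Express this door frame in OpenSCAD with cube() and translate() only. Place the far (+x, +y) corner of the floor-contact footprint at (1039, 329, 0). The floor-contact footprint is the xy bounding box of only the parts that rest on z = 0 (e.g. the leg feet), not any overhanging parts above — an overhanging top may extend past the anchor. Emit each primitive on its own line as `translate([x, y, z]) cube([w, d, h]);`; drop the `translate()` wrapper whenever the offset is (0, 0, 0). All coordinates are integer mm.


translate([228, 203, 0]) cube([44, 126, 2159]);
translate([995, 203, 0]) cube([44, 126, 2159]);
translate([228, 203, 2159]) cube([811, 126, 77]);


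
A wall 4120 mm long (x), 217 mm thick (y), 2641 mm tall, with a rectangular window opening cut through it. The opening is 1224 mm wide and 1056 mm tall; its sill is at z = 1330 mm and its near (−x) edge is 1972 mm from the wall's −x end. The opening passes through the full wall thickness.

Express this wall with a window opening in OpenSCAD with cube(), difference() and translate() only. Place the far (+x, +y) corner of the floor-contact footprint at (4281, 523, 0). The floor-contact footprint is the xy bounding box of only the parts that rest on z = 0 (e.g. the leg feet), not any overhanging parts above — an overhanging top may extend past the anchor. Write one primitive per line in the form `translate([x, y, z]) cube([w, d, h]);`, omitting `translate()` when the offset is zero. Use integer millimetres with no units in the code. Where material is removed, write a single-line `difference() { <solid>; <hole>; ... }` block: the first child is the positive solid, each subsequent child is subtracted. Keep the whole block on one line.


difference() { translate([161, 306, 0]) cube([4120, 217, 2641]); translate([2133, 306, 1330]) cube([1224, 217, 1056]); }


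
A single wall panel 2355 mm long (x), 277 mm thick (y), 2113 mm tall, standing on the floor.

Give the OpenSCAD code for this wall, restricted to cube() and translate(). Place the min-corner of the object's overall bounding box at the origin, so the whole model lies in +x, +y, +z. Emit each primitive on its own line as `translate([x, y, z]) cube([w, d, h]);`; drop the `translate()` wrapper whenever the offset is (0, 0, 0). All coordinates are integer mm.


cube([2355, 277, 2113]);


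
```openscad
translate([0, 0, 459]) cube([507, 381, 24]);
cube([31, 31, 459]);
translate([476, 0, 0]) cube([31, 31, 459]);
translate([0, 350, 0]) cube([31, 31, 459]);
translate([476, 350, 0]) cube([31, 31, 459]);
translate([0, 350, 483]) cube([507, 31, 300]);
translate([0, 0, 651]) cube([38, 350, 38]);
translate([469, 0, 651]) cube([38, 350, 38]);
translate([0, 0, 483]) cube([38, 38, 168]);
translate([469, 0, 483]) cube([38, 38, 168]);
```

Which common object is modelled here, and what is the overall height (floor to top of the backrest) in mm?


A chair. The overall height is 783 mm.

A slab on four corner posts with a tall panel at the back — a chair. The seat slab sits at z = 459 with thickness 24, and the 300 mm backrest starts at the seat top, so the overall height is 459 + 24 + 300 = 783 mm.


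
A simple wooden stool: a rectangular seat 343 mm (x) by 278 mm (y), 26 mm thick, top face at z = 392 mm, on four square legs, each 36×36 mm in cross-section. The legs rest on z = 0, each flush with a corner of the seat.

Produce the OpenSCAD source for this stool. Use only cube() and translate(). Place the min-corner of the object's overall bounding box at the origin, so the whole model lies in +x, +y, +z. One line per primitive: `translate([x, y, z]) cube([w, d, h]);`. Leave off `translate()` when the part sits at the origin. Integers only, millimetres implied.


// leg_h = 392 - 26 = 366
translate([0, 0, 366]) cube([343, 278, 26]);
cube([36, 36, 366]);
translate([307, 0, 0]) cube([36, 36, 366]);
translate([0, 242, 0]) cube([36, 36, 366]);
translate([307, 242, 0]) cube([36, 36, 366]);


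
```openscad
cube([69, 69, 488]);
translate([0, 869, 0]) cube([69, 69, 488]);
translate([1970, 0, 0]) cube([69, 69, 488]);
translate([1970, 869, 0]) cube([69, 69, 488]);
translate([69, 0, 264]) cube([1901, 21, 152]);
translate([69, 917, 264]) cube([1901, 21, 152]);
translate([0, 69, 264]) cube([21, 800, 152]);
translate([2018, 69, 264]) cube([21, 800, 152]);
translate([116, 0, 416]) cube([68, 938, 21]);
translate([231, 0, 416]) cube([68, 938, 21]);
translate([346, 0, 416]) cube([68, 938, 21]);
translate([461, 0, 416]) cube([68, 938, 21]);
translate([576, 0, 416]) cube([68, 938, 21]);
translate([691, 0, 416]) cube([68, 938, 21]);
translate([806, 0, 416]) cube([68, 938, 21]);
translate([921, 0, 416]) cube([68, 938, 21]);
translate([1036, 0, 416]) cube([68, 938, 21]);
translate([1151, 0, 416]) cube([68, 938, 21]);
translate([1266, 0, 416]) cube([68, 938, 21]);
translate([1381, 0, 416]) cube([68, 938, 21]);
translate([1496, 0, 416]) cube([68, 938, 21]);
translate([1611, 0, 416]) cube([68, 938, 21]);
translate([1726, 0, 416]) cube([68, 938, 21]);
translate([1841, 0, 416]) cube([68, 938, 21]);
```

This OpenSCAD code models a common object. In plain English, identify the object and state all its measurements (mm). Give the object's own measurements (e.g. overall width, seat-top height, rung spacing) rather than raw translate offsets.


A bed frame 2039 mm long (x) by 938 mm wide (y). Four 69×69 mm corner posts, 488 mm tall, at the corners of the footprint. Four rails of 21 mm thickness and 152 mm height run between adjacent posts with their undersides at z = 264 mm, their outer faces flush with the outside of the frame (the two x-running rails run between the posts' inner faces; the two y-running rails run between the posts' inner faces). 16 slats, each 68 mm wide (x) and 21 mm thick, lie across the top of the two x-running rails, running the full 938 mm width of the frame in y; along x they sit between the end posts with a 47 mm gap after the −x posts and between neighbouring slats, leaving 61 mm before the +x posts.


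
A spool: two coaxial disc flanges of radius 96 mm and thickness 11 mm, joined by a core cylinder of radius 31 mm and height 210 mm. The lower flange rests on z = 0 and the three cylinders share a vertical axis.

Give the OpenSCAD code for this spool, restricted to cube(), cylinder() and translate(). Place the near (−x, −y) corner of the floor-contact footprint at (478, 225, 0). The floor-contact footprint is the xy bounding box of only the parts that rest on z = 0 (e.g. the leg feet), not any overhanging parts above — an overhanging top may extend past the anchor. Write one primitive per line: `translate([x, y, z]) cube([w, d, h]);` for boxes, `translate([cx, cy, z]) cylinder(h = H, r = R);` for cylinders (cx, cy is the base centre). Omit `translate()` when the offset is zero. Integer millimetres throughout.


translate([574, 321, 0]) cylinder(h = 11, r = 96);
translate([574, 321, 11]) cylinder(h = 210, r = 31);
translate([574, 321, 221]) cylinder(h = 11, r = 96);


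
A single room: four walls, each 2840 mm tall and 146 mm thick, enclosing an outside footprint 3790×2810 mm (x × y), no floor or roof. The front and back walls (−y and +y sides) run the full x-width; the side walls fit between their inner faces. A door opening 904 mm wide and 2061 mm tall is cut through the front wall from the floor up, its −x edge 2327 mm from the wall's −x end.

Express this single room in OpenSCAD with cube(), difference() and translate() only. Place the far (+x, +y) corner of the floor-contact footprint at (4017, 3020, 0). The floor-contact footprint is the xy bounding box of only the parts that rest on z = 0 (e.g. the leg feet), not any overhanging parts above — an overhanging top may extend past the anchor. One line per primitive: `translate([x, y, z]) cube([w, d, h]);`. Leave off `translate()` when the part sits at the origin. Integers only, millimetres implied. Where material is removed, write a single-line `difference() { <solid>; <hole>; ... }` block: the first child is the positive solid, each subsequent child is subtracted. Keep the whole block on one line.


difference() { translate([227, 210, 0]) cube([3790, 146, 2840]); translate([2554, 210, 0]) cube([904, 146, 2061]); }
translate([227, 2874, 0]) cube([3790, 146, 2840]);
translate([227, 356, 0]) cube([146, 2518, 2840]);
translate([3871, 356, 0]) cube([146, 2518, 2840]);


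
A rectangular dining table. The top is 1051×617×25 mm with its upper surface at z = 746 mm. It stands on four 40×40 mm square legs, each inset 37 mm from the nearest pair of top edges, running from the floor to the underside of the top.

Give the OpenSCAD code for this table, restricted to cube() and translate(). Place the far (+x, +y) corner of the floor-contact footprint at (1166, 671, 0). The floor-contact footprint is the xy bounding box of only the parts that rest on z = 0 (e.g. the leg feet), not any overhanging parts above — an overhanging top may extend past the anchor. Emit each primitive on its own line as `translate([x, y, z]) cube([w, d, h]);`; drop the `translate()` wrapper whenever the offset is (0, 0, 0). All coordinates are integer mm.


translate([152, 91, 721]) cube([1051, 617, 25]);
translate([189, 128, 0]) cube([40, 40, 721]);
translate([1126, 128, 0]) cube([40, 40, 721]);
translate([189, 631, 0]) cube([40, 40, 721]);
translate([1126, 631, 0]) cube([40, 40, 721]);


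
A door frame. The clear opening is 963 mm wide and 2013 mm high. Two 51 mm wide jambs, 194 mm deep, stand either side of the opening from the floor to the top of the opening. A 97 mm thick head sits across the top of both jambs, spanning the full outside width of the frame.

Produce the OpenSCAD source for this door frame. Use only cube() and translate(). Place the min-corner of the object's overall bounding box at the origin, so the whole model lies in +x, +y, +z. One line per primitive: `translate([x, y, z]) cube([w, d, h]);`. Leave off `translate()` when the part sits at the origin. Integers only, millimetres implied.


cube([51, 194, 2013]);
translate([1014, 0, 0]) cube([51, 194, 2013]);
translate([0, 0, 2013]) cube([1065, 194, 97]);


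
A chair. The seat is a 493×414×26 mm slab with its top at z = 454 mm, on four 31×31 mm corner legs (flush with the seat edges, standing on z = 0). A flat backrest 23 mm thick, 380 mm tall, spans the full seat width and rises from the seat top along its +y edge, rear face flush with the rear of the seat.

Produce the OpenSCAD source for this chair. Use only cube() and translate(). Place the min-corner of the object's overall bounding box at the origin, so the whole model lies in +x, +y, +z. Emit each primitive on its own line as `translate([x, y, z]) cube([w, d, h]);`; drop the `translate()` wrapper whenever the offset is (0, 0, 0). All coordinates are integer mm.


translate([0, 0, 428]) cube([493, 414, 26]);
cube([31, 31, 428]);
translate([462, 0, 0]) cube([31, 31, 428]);
translate([0, 383, 0]) cube([31, 31, 428]);
translate([462, 383, 0]) cube([31, 31, 428]);
translate([0, 391, 454]) cube([493, 23, 380]);


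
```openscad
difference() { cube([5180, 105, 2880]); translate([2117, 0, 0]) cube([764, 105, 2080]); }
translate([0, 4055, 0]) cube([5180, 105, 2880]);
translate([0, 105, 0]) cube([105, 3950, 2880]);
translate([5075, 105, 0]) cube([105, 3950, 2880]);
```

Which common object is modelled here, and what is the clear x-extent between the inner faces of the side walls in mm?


A single room. The interior width is 4970 mm.

Four walls enclosing a rectangle with a door in the front wall — a room. Outside width 5180 minus two 105 mm walls gives 4970 mm.


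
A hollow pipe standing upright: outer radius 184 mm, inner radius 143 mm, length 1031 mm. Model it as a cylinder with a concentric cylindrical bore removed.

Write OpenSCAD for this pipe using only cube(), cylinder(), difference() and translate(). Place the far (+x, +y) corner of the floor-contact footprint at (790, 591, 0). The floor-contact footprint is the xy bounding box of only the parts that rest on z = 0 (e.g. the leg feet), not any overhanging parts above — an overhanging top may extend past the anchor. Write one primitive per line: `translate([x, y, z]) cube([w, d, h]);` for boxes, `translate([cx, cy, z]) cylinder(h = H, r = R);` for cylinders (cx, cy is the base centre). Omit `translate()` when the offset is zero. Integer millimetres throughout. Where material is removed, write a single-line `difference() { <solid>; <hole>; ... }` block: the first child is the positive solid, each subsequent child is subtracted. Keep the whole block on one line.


difference() { translate([606, 407, 0]) cylinder(h = 1031, r = 184); translate([606, 407, 0]) cylinder(h = 1031, r = 143); }


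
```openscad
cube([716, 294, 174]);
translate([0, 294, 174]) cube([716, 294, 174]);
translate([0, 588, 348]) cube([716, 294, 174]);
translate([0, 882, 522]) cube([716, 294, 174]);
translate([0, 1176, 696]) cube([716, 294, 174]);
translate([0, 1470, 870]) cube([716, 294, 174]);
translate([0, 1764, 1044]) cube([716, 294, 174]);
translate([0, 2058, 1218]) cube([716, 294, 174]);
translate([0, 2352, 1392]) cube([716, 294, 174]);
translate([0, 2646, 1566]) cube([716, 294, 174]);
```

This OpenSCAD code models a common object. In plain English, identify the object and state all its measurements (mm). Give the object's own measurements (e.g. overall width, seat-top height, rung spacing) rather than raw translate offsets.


A straight staircase of 10 solid steps. Each step is 716 mm wide (x), 294 mm deep (y, the going) and 174 mm tall (the rise). The first step rests on the floor; each subsequent step sits one going further in +y and one rise higher in +z, directly behind and above the previous step with no overlap.


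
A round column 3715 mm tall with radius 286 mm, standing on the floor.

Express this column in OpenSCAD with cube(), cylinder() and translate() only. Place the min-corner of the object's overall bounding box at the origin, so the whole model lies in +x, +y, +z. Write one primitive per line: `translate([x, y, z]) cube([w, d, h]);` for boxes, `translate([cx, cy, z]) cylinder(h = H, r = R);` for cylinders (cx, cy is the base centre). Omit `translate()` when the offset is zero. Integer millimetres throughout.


translate([286, 286, 0]) cylinder(h = 3715, r = 286);


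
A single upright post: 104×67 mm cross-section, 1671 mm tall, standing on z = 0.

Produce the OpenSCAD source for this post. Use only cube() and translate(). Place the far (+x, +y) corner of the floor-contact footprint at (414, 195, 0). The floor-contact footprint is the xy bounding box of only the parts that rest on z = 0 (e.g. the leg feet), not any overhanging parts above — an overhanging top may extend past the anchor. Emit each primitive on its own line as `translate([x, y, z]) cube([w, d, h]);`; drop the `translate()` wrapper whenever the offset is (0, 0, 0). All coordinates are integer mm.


translate([310, 128, 0]) cube([104, 67, 1671]);


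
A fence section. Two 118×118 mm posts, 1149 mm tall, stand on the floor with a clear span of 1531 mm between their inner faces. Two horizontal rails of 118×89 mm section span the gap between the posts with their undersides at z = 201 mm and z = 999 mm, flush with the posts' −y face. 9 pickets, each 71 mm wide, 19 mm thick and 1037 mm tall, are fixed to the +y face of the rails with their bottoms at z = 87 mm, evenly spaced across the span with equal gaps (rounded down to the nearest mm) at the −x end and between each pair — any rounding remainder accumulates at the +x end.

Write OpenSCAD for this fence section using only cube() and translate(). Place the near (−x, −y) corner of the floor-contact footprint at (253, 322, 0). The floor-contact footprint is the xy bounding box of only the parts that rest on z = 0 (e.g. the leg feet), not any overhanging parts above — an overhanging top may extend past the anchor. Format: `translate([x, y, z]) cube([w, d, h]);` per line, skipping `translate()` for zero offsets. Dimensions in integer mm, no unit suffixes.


translate([253, 322, 0]) cube([118, 118, 1149]);
translate([1902, 322, 0]) cube([118, 118, 1149]);
translate([371, 322, 201]) cube([1531, 118, 89]);
translate([371, 322, 999]) cube([1531, 118, 89]);
translate([460, 440, 87]) cube([71, 19, 1037]);
translate([620, 440, 87]) cube([71, 19, 1037]);
translate([780, 440, 87]) cube([71, 19, 1037]);
translate([940, 440, 87]) cube([71, 19, 1037]);
translate([1100, 440, 87]) cube([71, 19, 1037]);
translate([1260, 440, 87]) cube([71, 19, 1037]);
translate([1420, 440, 87]) cube([71, 19, 1037]);
translate([1580, 440, 87]) cube([71, 19, 1037]);
translate([1740, 440, 87]) cube([71, 19, 1037]);


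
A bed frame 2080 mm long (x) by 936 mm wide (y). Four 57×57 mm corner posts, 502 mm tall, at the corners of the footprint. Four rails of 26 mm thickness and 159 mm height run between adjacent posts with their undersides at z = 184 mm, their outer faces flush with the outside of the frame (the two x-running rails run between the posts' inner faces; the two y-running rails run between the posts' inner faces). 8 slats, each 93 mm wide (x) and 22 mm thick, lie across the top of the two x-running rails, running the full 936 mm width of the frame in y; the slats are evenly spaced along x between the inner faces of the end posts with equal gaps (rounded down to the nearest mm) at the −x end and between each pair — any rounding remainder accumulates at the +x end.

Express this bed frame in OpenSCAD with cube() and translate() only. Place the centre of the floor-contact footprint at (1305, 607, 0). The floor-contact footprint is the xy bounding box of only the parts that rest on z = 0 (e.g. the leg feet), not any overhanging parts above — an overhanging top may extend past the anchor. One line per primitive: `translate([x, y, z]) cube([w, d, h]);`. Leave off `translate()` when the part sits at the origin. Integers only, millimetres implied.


// slat z = rail_z + rail_h = 184 + 159 = 343
// slat gap = ⌊(1966 − 8·93) / 9⌋ = 135
translate([265, 139, 0]) cube([57, 57, 502]);
translate([265, 1018, 0]) cube([57, 57, 502]);
translate([2288, 139, 0]) cube([57, 57, 502]);
translate([2288, 1018, 0]) cube([57, 57, 502]);
translate([322, 139, 184]) cube([1966, 26, 159]);
translate([322, 1049, 184]) cube([1966, 26, 159]);
translate([265, 196, 184]) cube([26, 822, 159]);
translate([2319, 196, 184]) cube([26, 822, 159]);
translate([457, 139, 343]) cube([93, 936, 22]);
translate([685, 139, 343]) cube([93, 936, 22]);
translate([913, 139, 343]) cube([93, 936, 22]);
translate([1141, 139, 343]) cube([93, 936, 22]);
translate([1369, 139, 343]) cube([93, 936, 22]);
translate([1597, 139, 343]) cube([93, 936, 22]);
translate([1825, 139, 343]) cube([93, 936, 22]);
translate([2053, 139, 343]) cube([93, 936, 22]);


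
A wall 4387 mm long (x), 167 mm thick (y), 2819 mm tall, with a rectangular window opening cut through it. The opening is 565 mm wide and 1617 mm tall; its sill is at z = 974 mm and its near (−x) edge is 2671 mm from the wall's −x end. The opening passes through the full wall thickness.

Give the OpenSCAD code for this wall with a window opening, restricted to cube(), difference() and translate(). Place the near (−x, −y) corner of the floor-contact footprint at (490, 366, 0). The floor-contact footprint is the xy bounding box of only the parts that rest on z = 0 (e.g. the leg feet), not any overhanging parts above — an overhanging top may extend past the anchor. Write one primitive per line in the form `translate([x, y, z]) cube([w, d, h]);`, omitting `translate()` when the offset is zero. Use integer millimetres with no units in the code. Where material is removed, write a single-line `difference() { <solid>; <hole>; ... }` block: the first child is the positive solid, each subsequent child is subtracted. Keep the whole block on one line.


difference() { translate([490, 366, 0]) cube([4387, 167, 2819]); translate([3161, 366, 974]) cube([565, 167, 1617]); }


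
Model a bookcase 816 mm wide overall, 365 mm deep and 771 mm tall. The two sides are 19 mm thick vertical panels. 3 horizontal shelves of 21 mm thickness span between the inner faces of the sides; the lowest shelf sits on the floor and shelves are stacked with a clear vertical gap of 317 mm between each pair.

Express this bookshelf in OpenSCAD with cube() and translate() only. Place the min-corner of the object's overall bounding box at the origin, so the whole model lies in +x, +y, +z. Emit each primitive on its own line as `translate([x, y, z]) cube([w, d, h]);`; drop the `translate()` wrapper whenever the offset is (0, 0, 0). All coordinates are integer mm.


cube([19, 365, 771]);
translate([797, 0, 0]) cube([19, 365, 771]);
translate([19, 0, 0]) cube([778, 365, 21]);
translate([19, 0, 338]) cube([778, 365, 21]);
translate([19, 0, 676]) cube([778, 365, 21]);


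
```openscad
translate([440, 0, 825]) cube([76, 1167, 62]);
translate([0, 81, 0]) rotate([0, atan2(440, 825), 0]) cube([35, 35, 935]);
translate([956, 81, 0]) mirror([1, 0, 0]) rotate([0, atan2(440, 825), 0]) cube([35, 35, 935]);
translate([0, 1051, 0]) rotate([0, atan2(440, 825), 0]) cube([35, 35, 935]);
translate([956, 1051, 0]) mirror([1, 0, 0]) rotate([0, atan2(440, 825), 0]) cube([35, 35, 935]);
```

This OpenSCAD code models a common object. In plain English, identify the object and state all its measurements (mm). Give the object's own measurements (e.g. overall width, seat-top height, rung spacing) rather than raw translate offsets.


A sawhorse. A 76×1167×62 mm beam (x, y, z) sits on two A-frame leg pairs. Each pair is two raked legs of 35×35 mm section (35 mm along y) splaying symmetrically in x. Each leg rises 825 mm vertically over 440 mm of horizontal reach and is 935 mm long along its own axis. Every leg's outer bottom edge rests on the floor and its outer top edge meets a bottom edge of the beam — the left legs (tilting toward +x) meet the beam's −x bottom edge, the right legs (their mirror images, tilting toward −x) meet its +x bottom edge — so the leg tops tuck under the beam, the beam's underside is 825 mm above the floor, and the feet are 956 mm apart outside-to-outside with the beam centred between them. The two leg pairs are set in 81 mm from either end of the beam.


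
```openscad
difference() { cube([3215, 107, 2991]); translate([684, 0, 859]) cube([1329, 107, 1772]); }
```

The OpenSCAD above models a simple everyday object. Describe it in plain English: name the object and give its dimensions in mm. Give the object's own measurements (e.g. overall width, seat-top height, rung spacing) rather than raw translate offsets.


A wall 3215 mm long (x), 107 mm thick (y), 2991 mm tall, with a rectangular window opening cut through it. The opening is 1329 mm wide and 1772 mm tall; its sill is at z = 859 mm and its near (−x) edge is 684 mm from the wall's −x end. The opening passes through the full wall thickness.


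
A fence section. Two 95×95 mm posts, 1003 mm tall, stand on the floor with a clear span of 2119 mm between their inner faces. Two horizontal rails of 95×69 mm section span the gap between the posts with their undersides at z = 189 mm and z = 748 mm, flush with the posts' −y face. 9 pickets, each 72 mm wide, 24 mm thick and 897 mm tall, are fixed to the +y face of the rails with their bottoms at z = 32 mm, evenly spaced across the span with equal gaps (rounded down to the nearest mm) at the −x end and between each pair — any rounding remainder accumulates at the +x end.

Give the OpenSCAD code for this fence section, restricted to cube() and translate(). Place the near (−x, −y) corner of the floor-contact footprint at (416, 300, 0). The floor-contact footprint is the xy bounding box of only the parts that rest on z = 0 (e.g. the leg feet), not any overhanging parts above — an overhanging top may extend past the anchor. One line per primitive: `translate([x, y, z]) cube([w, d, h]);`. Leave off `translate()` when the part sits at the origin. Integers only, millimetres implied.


translate([416, 300, 0]) cube([95, 95, 1003]);
translate([2630, 300, 0]) cube([95, 95, 1003]);
translate([511, 300, 189]) cube([2119, 95, 69]);
translate([511, 300, 748]) cube([2119, 95, 69]);
translate([658, 395, 32]) cube([72, 24, 897]);
translate([877, 395, 32]) cube([72, 24, 897]);
translate([1096, 395, 32]) cube([72, 24, 897]);
translate([1315, 395, 32]) cube([72, 24, 897]);
translate([1534, 395, 32]) cube([72, 24, 897]);
translate([1753, 395, 32]) cube([72, 24, 897]);
translate([1972, 395, 32]) cube([72, 24, 897]);
translate([2191, 395, 32]) cube([72, 24, 897]);
translate([2410, 395, 32]) cube([72, 24, 897]);


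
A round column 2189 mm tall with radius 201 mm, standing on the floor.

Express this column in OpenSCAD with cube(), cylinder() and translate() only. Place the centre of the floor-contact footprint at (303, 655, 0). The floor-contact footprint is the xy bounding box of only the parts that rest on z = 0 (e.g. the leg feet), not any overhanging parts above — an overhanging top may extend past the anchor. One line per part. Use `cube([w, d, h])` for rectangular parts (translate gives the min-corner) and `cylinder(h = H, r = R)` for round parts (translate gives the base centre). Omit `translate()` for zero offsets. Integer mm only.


translate([303, 655, 0]) cylinder(h = 2189, r = 201);


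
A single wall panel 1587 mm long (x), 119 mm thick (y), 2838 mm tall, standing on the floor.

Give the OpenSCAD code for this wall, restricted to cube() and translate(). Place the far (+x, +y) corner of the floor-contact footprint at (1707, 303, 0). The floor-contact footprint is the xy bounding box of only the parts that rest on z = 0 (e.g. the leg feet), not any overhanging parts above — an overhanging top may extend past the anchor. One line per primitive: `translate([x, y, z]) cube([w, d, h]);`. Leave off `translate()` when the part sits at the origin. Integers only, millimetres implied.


translate([120, 184, 0]) cube([1587, 119, 2838]);


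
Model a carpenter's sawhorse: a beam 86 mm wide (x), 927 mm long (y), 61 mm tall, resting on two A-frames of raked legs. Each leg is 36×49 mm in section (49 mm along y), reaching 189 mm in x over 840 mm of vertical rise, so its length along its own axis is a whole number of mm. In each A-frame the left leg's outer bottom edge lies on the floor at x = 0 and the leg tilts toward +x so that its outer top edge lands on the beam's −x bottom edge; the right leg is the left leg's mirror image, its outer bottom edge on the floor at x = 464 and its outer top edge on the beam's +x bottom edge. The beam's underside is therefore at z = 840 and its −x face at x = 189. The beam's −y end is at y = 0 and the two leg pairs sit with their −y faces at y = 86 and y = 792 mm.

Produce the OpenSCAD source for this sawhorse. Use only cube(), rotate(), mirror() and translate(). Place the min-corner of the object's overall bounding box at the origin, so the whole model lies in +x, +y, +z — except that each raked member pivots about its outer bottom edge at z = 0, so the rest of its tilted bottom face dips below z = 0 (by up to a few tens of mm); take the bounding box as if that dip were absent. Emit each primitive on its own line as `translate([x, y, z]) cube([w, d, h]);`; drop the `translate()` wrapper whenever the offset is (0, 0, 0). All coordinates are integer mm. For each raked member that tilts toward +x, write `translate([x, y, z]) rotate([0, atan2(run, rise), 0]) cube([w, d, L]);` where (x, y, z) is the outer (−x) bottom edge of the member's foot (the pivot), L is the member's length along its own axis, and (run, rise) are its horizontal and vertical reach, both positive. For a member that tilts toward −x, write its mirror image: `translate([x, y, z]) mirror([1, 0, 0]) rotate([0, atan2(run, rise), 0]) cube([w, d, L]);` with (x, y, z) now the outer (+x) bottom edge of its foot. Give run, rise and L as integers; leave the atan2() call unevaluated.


// leg length = √(189² + 840²) = 861
// right-leg outer foot x = 2·189 + 86 = 464
// beam min-corner = (189, 0, 840)
translate([189, 0, 840]) cube([86, 927, 61]);
translate([0, 86, 0]) rotate([0, atan2(189, 840), 0]) cube([36, 49, 861]);
translate([464, 86, 0]) mirror([1, 0, 0]) rotate([0, atan2(189, 840), 0]) cube([36, 49, 861]);
translate([0, 792, 0]) rotate([0, atan2(189, 840), 0]) cube([36, 49, 861]);
translate([464, 792, 0]) mirror([1, 0, 0]) rotate([0, atan2(189, 840), 0]) cube([36, 49, 861]);
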